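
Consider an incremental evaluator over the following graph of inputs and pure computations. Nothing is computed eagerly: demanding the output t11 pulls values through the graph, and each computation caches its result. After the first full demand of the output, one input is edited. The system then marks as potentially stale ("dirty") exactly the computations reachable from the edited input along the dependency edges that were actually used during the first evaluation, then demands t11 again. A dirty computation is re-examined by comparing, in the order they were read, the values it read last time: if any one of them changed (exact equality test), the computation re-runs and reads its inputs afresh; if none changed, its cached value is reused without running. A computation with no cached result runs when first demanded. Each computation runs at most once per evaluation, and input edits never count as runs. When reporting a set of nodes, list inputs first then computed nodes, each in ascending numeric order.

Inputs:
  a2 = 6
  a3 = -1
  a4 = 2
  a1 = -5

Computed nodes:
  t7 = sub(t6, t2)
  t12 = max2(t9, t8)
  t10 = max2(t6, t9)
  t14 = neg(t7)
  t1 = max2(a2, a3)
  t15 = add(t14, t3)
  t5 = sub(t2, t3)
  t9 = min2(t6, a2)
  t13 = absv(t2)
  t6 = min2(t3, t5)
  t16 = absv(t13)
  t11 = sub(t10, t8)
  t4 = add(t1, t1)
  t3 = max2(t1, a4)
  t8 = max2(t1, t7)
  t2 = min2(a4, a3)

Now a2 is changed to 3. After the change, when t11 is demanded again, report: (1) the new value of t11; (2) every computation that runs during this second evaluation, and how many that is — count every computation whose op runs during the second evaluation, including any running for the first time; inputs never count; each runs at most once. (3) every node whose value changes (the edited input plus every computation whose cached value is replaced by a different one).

Initial pass — values computed on the first demand:
  t1 = max2(6, -1) = 6
  t2 = min2(2, -1) = -1
  t3 = max2(6, 2) = 6
  t5 = sub(-1, 6) = -7
  t6 = min2(6, -7) = -7
  t7 = sub(-7, -1) = -6
  t8 = max2(6, -6) = 6
  t9 = min2(-7, 6) = -7
  t10 = max2(-7, -7) = -7
  t11 = sub(-7, 6) = -13

Second demand — change propagation:
  t1: re-runs because a2 6->3; new result 3.
  t3: re-runs because t1 6->3; new result 3.
  t5: re-runs because t3 6->3; new result -4.
  t6: re-runs because t3 6->3; t5 -7->-4; new result -4.
  t7: re-runs because t6 -7->-4; new result -3.
  t8: re-runs because t1 6->3; t7 -6->-3; new result 3.
  t9: re-runs because t6 -7->-4; a2 6->3; new result -4.
  t10: re-runs because t6 -7->-4; t9 -7->-4; new result -4.
  t11: re-runs because t10 -7->-4; t8 6->3; new result -7.

t11 now evaluates to -7.
Run set: t1, t3, t5, t6, t7, t8, t9, t10, t11 (9 run).
Changed values: a2, t1, t3, t5, t6, t7, t8, t9, t10, t11.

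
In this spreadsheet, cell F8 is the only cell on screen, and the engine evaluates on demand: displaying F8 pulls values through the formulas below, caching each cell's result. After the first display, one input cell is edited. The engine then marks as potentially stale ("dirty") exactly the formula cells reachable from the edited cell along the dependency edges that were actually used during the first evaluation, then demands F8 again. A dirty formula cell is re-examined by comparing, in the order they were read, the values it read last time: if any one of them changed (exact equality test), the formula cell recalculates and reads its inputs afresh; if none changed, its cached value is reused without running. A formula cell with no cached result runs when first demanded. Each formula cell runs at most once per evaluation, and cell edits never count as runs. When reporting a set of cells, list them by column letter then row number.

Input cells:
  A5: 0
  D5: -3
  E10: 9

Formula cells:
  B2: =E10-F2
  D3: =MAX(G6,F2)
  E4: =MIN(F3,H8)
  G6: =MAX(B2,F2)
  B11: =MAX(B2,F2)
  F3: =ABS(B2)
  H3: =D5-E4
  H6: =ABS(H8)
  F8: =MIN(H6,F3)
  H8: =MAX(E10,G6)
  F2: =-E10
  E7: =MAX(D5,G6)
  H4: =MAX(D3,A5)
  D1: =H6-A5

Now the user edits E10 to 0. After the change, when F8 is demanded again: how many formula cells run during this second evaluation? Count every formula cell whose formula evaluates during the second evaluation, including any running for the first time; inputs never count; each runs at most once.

Run set: B2, F2, F3, F8, G6, H6, H8 (7 run).

Initial pass — values computed on the first demand:
  F2 = -(9) = -9
  B2 = 9 - -9 = 18
  F3 = ABS(18) = 18
  G6 = MAX(18, -9) = 18
  H8 = MAX(9, 18) = 18
  H6 = ABS(18) = 18
  F8 = MIN(18, 18) = 18

Second demand — change propagation:
  F2: re-runs because E10 9->0; new result 0.
  B2: re-runs because E10 9->0; F2 -9->0; new result 0.
  F3: re-runs because B2 18->0; new result 0.
  G6: re-runs because B2 18->0; F2 -9->0; new result 0.
  H8: re-runs because E10 9->0; G6 18->0; new result 0.
  H6: re-runs because H8 18->0; new result 0.
  F8: re-runs because H6 18->0; F3 18->0; new result 0.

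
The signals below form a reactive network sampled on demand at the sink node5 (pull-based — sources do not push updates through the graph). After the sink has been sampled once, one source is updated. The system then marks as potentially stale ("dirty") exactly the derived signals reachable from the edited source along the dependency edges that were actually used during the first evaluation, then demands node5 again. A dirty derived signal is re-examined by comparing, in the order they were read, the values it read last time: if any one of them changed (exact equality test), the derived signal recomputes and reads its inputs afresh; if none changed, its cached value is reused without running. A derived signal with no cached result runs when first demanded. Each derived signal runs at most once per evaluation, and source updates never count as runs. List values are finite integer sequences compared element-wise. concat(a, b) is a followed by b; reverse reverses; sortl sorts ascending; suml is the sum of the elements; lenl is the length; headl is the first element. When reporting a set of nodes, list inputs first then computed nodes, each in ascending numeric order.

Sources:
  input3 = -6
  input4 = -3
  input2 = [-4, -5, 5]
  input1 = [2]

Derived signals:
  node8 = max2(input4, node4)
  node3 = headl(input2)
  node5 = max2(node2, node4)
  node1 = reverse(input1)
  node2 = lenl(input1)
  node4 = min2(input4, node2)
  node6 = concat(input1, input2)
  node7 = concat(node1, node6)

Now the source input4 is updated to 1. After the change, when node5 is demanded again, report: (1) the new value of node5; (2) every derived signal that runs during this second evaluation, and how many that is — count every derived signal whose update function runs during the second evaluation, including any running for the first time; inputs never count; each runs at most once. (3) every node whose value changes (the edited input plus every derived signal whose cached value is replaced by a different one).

node5 now evaluates to 1.
Run set: node4, node5 (2 run).
Changed values: input4, node4.

Initial pass — values computed on the first demand:
  node2 = lenl([2]) = 1
  node4 = min2(-3, 1) = -3
  node5 = max2(1, -3) = 1

Second demand — change propagation:
  node4: re-runs because input4 -3->1; new result 1.
  node5: re-runs because node4 -3->1; new result 1 (unchanged).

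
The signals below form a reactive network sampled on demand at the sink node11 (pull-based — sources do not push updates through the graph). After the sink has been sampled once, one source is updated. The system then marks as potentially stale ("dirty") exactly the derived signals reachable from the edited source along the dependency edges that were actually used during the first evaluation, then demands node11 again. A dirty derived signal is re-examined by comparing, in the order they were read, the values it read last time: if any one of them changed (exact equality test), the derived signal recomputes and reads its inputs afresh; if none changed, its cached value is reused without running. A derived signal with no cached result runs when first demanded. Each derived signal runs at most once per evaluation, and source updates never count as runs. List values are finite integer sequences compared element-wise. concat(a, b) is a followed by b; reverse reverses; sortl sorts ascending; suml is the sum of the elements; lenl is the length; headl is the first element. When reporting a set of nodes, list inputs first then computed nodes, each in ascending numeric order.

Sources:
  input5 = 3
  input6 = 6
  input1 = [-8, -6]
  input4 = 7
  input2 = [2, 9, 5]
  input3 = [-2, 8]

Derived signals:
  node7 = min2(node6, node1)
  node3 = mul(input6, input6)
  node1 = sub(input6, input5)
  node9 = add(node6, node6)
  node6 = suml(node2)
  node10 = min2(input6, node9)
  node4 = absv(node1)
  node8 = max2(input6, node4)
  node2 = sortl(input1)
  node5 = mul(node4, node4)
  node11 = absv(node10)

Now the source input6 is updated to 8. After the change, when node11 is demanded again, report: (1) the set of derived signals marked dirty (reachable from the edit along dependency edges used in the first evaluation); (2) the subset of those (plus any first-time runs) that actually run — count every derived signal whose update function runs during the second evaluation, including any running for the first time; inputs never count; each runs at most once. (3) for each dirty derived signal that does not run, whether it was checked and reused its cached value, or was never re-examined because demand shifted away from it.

Initial pass — values computed on the first demand:
  node2 = sortl([-8, -6]) = [-8, -6]
  node6 = suml([-8, -6]) = -14
  node9 = add(-14, -14) = -28
  node10 = min2(6, -28) = -28
  node11 = absv(-28) = 28

Second demand — change propagation:
  node10: re-runs because input6 6->8; new result -28 (unchanged).
  node11: re-examined; everything it read last time is the same (node10 unchanged) — cache 28 kept, no run.

The important point: node10 recomputes to an identical value, and the output ends up unchanged.

Dirty set: node10, node11.
Run set: node10 (1 run).
Re-examined without running (cache reused): node11.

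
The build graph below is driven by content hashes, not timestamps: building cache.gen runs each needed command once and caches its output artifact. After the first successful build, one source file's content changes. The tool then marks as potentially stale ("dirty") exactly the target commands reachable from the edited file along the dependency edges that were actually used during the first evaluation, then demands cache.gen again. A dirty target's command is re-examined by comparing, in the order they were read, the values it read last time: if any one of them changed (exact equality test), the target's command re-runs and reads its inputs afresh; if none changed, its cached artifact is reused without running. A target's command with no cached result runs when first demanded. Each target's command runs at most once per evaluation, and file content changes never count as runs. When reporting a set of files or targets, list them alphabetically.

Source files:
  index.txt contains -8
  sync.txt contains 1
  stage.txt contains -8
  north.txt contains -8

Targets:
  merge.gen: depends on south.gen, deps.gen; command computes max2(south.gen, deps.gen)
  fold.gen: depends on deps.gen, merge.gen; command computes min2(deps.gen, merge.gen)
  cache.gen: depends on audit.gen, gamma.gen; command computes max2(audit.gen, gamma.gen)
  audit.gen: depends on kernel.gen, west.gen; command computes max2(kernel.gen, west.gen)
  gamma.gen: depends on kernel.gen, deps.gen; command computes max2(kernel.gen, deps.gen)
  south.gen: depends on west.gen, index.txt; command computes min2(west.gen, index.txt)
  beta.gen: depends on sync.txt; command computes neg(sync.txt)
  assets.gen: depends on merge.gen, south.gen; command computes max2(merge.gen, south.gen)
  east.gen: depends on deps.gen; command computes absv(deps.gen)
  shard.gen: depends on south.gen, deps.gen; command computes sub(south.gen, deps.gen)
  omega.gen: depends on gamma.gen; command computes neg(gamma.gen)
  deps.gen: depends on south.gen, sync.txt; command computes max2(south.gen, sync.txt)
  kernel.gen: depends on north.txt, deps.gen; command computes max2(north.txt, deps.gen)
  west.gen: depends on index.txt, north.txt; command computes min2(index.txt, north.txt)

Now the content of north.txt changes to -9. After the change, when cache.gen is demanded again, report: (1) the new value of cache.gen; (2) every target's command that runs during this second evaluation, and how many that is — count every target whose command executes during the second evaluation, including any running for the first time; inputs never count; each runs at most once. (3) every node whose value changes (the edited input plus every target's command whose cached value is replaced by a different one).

Initial pass — values computed on the first demand:
  west.gen = min2(-8, -8) = -8
  south.gen = min2(-8, -8) = -8
  deps.gen = max2(-8, 1) = 1
  kernel.gen = max2(-8, 1) = 1
  audit.gen = max2(1, -8) = 1
  gamma.gen = max2(1, 1) = 1
  cache.gen = max2(1, 1) = 1

Second demand — change propagation:
  west.gen: re-runs because north.txt -8->-9; new result -9.
  south.gen: re-runs because west.gen -8->-9; new result -9.
  deps.gen: re-runs because south.gen -8->-9; new result 1 (unchanged).
  kernel.gen: re-runs because north.txt -8->-9; new result 1 (unchanged).
  audit.gen: re-runs because west.gen -8->-9; new result 1 (unchanged).
  gamma.gen: re-examined; everything it read last time is the same (kernel.gen unchanged, deps.gen unchanged) — cache 1 kept, no run.
  cache.gen: re-examined; everything it read last time is the same (audit.gen unchanged, gamma.gen unchanged) — cache 1 kept, no run.

The important point: at gamma.gen every value read last time is unchanged, so the dirty flag clears without a run.

cache.gen now evaluates to 1.
Run set: audit.gen, deps.gen, kernel.gen, south.gen, west.gen (5 run).
Changed values: north.txt, south.gen, west.gen.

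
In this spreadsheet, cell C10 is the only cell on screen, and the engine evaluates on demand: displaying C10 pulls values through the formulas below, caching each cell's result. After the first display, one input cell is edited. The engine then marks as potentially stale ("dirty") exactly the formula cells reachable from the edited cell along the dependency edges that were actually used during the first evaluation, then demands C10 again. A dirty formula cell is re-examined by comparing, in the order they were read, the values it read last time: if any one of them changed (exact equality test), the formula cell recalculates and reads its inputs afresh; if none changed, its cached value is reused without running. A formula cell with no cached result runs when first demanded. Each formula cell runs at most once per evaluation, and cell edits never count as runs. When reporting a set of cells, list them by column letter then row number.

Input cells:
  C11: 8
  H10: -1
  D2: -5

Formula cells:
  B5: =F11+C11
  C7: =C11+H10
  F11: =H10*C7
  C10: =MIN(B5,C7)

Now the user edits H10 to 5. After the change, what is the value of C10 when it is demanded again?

C10 now evaluates to 13.

Initial pass — values computed on the first demand:
  C7 = 8 + -1 = 7
  F11 = -1 * 7 = -7
  B5 = -7 + 8 = 1
  C10 = MIN(1, 7) = 1

Second demand — change propagation:
  C7: re-runs because H10 -1->5; new result 13.
  F11: re-runs because H10 -1->5; C7 7->13; new result 65.
  B5: re-runs because F11 -7->65; new result 73.
  C10: re-runs because B5 1->73; C7 7->13; new result 13.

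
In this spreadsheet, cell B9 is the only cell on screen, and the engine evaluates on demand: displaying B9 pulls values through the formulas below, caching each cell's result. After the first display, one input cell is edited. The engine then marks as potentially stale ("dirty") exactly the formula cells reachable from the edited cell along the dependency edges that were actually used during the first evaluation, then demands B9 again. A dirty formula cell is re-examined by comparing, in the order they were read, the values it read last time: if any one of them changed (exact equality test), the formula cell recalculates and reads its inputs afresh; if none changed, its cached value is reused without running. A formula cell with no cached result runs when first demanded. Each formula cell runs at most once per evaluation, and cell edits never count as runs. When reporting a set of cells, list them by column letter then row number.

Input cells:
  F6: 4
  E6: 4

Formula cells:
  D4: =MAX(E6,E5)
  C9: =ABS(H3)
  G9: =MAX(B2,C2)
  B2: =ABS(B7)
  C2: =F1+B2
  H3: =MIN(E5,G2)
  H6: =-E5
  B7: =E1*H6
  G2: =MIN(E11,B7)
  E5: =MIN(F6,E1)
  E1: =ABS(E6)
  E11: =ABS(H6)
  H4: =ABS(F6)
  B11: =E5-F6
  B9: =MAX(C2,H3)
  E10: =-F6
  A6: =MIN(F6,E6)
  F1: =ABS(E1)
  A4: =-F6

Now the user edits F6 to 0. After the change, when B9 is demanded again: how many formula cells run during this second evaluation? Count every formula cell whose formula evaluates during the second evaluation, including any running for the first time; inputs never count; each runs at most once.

Initial pass — values computed on the first demand:
  E1 = ABS(4) = 4
  E5 = MIN(4, 4) = 4
  F1 = ABS(4) = 4
  H6 = -(4) = -4
  B7 = 4 * -4 = -16
  B2 = ABS(-16) = 16
  C2 = 4 + 16 = 20
  E11 = ABS(-4) = 4
  G2 = MIN(4, -16) = -16
  H3 = MIN(4, -16) = -16
  B9 = MAX(20, -16) = 20

Second demand — change propagation:
  E5: re-runs because F6 4->0; new result 0.
  H6: re-runs because E5 4->0; new result 0.
  B7: re-runs because H6 -4->0; new result 0.
  B2: re-runs because B7 -16->0; new result 0.
  C2: re-runs because B2 16->0; new result 4.
  E11: re-runs because H6 -4->0; new result 0.
  G2: re-runs because E11 4->0; B7 -16->0; new result 0.
  H3: re-runs because E5 4->0; G2 -16->0; new result 0.
  B9: re-runs because C2 20->4; H3 -16->0; new result 4.

Run set: B2, B7, B9, C2, E5, E11, G2, H3, H6 (9 run).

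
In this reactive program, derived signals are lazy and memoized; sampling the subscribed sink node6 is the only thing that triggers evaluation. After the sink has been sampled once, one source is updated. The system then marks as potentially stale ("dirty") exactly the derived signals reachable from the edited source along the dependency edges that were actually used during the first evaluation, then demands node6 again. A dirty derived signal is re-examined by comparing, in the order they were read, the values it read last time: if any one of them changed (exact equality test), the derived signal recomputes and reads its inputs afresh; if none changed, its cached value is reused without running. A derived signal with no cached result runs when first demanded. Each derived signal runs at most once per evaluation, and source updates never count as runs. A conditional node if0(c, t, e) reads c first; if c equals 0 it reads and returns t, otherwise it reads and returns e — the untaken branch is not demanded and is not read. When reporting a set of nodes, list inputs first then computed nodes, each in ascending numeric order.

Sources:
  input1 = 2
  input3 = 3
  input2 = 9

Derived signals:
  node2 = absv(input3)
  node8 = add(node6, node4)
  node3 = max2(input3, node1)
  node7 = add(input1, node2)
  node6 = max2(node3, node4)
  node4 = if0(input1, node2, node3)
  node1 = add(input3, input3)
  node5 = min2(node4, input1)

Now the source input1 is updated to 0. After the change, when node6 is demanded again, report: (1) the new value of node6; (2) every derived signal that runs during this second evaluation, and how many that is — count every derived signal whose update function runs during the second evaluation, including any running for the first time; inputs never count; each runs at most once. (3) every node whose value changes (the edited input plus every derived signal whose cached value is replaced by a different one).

First demand of the output computes:
  node1 = add(3, 3) = 6
  node3 = max2(3, 6) = 6
  node4 = if0(input1=2 -> else branch node3) = 6
  node6 = max2(6, 6) = 6

After the edit, cleaning proceeds:
  node2: had never run; runs now, result 3.
  node4: a read changed (input1 2->0) — executes, giving 3.
  node6: a read changed (node4 6->3) — executes, giving 6 — identical to its old value.

Note the branch switch — node2 had no cache and runs now for the first time.

Demanding node6 again yields 6.
3 derived signals run: node2, node4, node6.
The nodes whose values change: input1, node4.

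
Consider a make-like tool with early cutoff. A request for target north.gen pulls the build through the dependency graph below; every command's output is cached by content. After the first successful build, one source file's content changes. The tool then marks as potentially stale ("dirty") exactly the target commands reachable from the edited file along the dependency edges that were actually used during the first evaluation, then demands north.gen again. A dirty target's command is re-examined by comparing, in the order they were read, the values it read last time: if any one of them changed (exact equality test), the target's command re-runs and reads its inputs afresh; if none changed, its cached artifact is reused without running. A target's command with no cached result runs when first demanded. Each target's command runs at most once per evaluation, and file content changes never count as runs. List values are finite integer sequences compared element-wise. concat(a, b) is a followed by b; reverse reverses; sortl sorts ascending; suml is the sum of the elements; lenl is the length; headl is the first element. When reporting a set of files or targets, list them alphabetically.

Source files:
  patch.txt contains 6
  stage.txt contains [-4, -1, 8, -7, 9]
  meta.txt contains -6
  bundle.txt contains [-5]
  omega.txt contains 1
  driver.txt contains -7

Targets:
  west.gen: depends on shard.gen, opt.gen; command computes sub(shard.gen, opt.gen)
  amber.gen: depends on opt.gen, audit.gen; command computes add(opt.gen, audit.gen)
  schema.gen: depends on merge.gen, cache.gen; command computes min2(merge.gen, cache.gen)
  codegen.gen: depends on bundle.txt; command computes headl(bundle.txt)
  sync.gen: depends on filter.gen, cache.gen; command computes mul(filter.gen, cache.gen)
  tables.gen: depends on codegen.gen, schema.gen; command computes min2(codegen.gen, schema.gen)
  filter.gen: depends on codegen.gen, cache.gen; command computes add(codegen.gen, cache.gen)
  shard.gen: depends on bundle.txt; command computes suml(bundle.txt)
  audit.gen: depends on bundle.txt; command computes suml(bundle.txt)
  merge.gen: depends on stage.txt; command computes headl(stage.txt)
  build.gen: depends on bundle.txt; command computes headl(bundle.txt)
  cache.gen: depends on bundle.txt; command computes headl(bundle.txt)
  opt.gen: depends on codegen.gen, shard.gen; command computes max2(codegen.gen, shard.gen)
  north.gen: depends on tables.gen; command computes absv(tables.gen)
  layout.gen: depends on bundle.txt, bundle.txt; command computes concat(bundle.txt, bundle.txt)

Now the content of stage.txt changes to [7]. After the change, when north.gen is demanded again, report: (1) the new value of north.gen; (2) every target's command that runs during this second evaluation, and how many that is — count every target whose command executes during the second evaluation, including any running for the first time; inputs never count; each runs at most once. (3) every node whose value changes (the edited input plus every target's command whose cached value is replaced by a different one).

Demanding north.gen again yields 5.
2 target commands run: merge.gen, schema.gen.
The nodes whose values change: merge.gen, stage.txt.
Note the absorption at schema.gen: it re-runs yet its value is the same, leaving the output's value untouched.

First demand of the output computes:
  cache.gen = headl([-5]) = -5
  codegen.gen = headl([-5]) = -5
  merge.gen = headl([-4, -1, 8, -7, 9]) = -4
  schema.gen = min2(-4, -5) = -5
  tables.gen = min2(-5, -5) = -5
  north.gen = absv(-5) = 5

After the edit, cleaning proceeds:
  merge.gen: a read changed (stage.txt [-4, -1, 8, -7, 9]->[7]) — executes, giving 7.
  schema.gen: a read changed (merge.gen -4->7) — executes, giving -5 — identical to its old value.
  tables.gen: dirty, but its reads are unchanged (codegen.gen unchanged, schema.gen unchanged); cached -5 stands.
  north.gen: dirty, but its reads are unchanged (tables.gen unchanged); cached 5 stands.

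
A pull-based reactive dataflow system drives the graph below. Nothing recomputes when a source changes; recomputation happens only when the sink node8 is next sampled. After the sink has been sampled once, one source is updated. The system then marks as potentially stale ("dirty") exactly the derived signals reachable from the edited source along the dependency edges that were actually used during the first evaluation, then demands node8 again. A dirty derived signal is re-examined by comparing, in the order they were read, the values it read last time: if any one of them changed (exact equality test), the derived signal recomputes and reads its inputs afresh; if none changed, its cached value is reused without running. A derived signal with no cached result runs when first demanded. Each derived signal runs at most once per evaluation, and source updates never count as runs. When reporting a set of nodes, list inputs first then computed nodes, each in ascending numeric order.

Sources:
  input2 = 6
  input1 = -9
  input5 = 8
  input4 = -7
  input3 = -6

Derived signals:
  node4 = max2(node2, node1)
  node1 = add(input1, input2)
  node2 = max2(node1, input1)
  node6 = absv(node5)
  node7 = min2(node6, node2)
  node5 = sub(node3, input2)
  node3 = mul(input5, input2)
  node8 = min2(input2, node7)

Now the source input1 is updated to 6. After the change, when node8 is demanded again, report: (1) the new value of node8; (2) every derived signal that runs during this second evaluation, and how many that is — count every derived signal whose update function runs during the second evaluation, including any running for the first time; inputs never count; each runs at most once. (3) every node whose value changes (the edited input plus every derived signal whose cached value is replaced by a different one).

New value of node8: 6.
Derived signals that run: node1, node2, node7, node8 — 4 in total.
Values that change: input1, node1, node2, node7, node8.

First evaluation (everything demanded from the output):
  node1 = add(-9, 6) = -3
  node2 = max2(-3, -9) = -3
  node3 = mul(8, 6) = 48
  node5 = sub(48, 6) = 42
  node6 = absv(42) = 42
  node7 = min2(42, -3) = -3
  node8 = min2(6, -3) = -3

Propagation after the edit:
  node1: runs — input1 -9->6; result 12.
  node2: runs — node1 -3->12; input1 -9->6; result 12.
  node7: runs — node2 -3->12; result 12.
  node8: runs — node7 -3->12; result 6.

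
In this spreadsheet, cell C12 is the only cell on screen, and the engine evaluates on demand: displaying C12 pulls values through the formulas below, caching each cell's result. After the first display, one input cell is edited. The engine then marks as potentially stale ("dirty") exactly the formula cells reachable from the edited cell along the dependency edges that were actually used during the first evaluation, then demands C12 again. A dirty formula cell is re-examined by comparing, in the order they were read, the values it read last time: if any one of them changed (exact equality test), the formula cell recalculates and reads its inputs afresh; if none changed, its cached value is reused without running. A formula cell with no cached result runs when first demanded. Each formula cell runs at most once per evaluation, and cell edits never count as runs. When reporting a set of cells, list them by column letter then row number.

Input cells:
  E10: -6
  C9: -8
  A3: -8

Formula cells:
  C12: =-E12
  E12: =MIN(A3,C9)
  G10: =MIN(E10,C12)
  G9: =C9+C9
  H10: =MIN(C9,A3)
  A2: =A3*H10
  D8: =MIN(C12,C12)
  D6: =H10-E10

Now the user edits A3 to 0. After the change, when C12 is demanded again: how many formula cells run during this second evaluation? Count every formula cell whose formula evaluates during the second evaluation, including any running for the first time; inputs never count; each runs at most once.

Run set: E12 (1 run).
The important point: E12 recomputes to an identical value, and the output ends up unchanged.

Initial pass — values computed on the first demand:
  E12 = MIN(-8, -8) = -8
  C12 = -(-8) = 8

Second demand — change propagation:
  E12: re-runs because A3 -8->0; new result -8 (unchanged).
  C12: re-examined; everything it read last time is the same (E12 unchanged) — cache 8 kept, no run.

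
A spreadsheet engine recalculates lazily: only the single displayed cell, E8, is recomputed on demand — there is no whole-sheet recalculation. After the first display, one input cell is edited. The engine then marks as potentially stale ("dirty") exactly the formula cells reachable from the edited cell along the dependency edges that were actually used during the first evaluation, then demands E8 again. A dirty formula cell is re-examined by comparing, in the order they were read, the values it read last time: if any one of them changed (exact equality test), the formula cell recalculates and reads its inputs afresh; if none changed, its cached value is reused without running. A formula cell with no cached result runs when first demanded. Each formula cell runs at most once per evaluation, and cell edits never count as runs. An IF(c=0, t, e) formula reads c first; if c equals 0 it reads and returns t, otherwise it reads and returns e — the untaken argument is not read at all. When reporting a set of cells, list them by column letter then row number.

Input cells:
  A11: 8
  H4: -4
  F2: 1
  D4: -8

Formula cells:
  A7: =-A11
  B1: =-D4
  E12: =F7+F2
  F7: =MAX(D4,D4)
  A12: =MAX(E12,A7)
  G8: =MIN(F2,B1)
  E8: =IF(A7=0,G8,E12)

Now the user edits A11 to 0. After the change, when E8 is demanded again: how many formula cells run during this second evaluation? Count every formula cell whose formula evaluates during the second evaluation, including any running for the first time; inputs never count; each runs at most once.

First evaluation (everything demanded from the output):
  A7 = -(8) = -8
  F7 = MAX(-8, -8) = -8
  E12 = -8 + 1 = -7
  E8 = IF(A7=0: A7=-8 -> else branch E12) = -7

Propagation after the edit:
  A7: runs — A11 8->0; result 0.
  B1: demanded for the first time — runs, produces 8.
  G8: demanded for the first time — runs, produces 1.
  E8: runs — A7 -8->0; result 1.

Key observation: a condition flipped, so demand reaches new nodes — B1, G8 run for the first time.

Formula cells that run: A7, B1, E8, G8 — 4 in total.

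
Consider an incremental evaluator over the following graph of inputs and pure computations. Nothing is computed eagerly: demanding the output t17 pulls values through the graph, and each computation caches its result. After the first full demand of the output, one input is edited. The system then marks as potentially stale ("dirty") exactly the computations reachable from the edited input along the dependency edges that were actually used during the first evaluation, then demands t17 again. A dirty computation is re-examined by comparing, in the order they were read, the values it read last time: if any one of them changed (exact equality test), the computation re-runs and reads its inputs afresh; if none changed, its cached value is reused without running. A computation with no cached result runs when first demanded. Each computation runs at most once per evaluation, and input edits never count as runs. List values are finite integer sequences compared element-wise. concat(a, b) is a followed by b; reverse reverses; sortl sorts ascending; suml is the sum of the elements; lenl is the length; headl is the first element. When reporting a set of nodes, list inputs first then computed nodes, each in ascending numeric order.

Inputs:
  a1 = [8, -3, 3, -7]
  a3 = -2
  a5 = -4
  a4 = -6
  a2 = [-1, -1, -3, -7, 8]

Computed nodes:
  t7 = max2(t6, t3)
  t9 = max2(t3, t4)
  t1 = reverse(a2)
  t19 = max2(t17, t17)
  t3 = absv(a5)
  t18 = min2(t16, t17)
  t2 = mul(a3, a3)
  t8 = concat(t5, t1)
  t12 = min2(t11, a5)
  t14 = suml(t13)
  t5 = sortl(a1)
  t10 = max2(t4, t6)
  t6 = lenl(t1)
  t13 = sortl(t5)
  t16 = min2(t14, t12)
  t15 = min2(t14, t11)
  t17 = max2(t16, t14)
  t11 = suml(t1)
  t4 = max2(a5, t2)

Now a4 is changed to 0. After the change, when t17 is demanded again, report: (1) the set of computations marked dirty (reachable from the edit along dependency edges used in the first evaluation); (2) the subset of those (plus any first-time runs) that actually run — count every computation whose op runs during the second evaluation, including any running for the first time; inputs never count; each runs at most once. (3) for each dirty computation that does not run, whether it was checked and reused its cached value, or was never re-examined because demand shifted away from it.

Dirty set: none.
Run set: none (0 run).
All dirty computations ended up running.
The important point: nothing the output needs ever reads a4, so the edit is invisible to it.

Initial pass — values computed on the first demand:
  t1 = reverse([-1, -1, -3, -7, 8]) = [8, -7, -3, -1, -1]
  t5 = sortl([8, -3, 3, -7]) = [-7, -3, 3, 8]
  t11 = suml([8, -7, -3, -1, -1]) = -4
  t12 = min2(-4, -4) = -4
  t13 = sortl([-7, -3, 3, 8]) = [-7, -3, 3, 8]
  t14 = suml([-7, -3, 3, 8]) = 1
  t16 = min2(1, -4) = -4
  t17 = max2(-4, 1) = 1

Second demand — change propagation:
  no demanded computation ever read a4, so the edit dirties nothing and nothing runs.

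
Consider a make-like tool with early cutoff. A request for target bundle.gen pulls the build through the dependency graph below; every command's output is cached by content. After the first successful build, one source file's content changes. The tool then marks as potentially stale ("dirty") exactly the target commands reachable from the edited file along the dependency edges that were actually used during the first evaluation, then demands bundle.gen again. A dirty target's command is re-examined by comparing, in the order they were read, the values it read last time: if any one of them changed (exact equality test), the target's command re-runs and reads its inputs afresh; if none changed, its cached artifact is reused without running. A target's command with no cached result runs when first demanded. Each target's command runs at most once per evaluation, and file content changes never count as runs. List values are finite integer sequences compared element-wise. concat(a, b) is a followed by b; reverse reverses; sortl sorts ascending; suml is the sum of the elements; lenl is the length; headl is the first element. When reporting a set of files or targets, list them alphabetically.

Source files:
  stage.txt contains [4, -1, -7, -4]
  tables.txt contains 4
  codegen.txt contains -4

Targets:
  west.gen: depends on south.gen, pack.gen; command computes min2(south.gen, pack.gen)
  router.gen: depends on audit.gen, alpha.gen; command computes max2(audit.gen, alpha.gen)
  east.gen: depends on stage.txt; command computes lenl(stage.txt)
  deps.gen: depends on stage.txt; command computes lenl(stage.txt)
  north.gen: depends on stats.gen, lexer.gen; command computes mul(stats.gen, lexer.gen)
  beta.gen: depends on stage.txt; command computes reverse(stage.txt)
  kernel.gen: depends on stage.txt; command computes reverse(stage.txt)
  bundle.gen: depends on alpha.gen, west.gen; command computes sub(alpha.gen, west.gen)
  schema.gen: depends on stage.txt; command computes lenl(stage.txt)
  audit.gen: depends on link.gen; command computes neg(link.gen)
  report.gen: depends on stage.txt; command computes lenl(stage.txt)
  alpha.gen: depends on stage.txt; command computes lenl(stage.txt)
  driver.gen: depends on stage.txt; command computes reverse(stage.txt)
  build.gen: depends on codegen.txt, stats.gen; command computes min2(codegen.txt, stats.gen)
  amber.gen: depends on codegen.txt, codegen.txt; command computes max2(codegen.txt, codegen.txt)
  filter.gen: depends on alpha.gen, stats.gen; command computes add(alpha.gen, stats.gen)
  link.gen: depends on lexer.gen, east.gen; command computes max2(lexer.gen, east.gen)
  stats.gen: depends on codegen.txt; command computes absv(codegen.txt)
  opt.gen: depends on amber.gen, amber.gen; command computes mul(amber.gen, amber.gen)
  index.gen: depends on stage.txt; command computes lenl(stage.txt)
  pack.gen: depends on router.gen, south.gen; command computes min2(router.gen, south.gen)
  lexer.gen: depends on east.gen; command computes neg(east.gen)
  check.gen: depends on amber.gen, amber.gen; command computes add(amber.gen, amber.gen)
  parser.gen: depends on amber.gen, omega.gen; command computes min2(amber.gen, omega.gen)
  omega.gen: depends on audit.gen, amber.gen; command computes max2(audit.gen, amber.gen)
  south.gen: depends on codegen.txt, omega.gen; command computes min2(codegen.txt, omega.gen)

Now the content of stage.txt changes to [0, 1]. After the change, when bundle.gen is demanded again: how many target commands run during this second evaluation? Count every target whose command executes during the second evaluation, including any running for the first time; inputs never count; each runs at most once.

10 target commands run: alpha.gen, audit.gen, bundle.gen, east.gen, lexer.gen, link.gen, omega.gen, pack.gen, router.gen, south.gen.
Note where the cutoff bites: west.gen is checked, finds nothing changed, and keeps its cache.

First demand of the output computes:
  alpha.gen = lenl([4, -1, -7, -4]) = 4
  amber.gen = max2(-4, -4) = -4
  east.gen = lenl([4, -1, -7, -4]) = 4
  lexer.gen = neg(4) = -4
  link.gen = max2(-4, 4) = 4
  audit.gen = neg(4) = -4
  omega.gen = max2(-4, -4) = -4
  router.gen = max2(-4, 4) = 4
  south.gen = min2(-4, -4) = -4
  pack.gen = min2(4, -4) = -4
  west.gen = min2(-4, -4) = -4
  bundle.gen = sub(4, -4) = 8

After the edit, cleaning proceeds:
  alpha.gen: a read changed (stage.txt [4, -1, -7, -4]->[0, 1]) — executes, giving 2.
  east.gen: a read changed (stage.txt [4, -1, -7, -4]->[0, 1]) — executes, giving 2.
  lexer.gen: a read changed (east.gen 4->2) — executes, giving -2.
  link.gen: a read changed (lexer.gen -4->-2; east.gen 4->2) — executes, giving 2.
  audit.gen: a read changed (link.gen 4->2) — executes, giving -2.
  omega.gen: a read changed (audit.gen -4->-2) — executes, giving -2.
  router.gen: a read changed (audit.gen -4->-2; alpha.gen 4->2) — executes, giving 2.
  south.gen: a read changed (omega.gen -4->-2) — executes, giving -4 — identical to its old value.
  pack.gen: a read changed (router.gen 4->2) — executes, giving -4 — identical to its old value.
  west.gen: dirty, but its reads are unchanged (south.gen unchanged, pack.gen unchanged); cached -4 stands.
  bundle.gen: a read changed (alpha.gen 4->2) — executes, giving 6.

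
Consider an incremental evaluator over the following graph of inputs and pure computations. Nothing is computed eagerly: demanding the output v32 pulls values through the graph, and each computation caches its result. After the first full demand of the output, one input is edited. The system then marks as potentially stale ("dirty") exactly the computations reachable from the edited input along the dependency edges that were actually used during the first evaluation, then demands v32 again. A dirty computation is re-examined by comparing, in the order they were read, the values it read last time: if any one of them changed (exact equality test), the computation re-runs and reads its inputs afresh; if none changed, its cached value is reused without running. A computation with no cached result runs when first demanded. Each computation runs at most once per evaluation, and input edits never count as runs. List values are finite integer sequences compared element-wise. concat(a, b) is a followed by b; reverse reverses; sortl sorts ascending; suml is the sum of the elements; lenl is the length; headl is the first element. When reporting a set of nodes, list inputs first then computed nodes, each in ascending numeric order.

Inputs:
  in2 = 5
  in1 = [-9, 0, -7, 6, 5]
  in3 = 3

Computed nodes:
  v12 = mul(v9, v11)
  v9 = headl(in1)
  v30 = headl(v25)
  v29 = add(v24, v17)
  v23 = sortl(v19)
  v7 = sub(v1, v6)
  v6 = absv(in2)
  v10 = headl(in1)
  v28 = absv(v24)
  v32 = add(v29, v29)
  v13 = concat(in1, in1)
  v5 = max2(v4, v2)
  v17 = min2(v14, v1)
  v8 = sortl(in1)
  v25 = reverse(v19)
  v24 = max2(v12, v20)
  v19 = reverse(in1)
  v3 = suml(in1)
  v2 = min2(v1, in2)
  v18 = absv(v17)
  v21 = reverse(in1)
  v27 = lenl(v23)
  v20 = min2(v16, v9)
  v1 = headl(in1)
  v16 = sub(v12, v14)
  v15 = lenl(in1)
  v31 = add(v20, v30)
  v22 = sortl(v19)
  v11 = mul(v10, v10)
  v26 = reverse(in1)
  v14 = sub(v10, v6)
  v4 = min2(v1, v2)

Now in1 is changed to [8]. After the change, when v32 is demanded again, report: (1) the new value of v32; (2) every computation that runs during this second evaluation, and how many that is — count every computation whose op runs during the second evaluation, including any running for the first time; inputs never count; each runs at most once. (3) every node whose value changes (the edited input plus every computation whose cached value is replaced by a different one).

v32 now evaluates to 1030.
Run set: v1, v9, v10, v11, v12, v14, v16, v17, v20, v24, v29, v32 (12 run).
Changed values: in1, v1, v9, v10, v11, v12, v14, v16, v17, v20, v24, v29, v32.

Initial pass — values computed on the first demand:
  v1 = headl([-9, 0, -7, 6, 5]) = -9
  v6 = absv(5) = 5
  v9 = headl([-9, 0, -7, 6, 5]) = -9
  v10 = headl([-9, 0, -7, 6, 5]) = -9
  v11 = mul(-9, -9) = 81
  v12 = mul(-9, 81) = -729
  v14 = sub(-9, 5) = -14
  v16 = sub(-729, -14) = -715
  v17 = min2(-14, -9) = -14
  v20 = min2(-715, -9) = -715
  v24 = max2(-729, -715) = -715
  v29 = add(-715, -14) = -729
  v32 = add(-729, -729) = -1458

Second demand — change propagation:
  v1: re-runs because in1 [-9, 0, -7, 6, 5]->[8]; new result 8.
  v9: re-runs because in1 [-9, 0, -7, 6, 5]->[8]; new result 8.
  v10: re-runs because in1 [-9, 0, -7, 6, 5]->[8]; new result 8.
  v11: re-runs because v10 -9->8; v10 -9->8; new result 64.
  v12: re-runs because v9 -9->8; v11 81->64; new result 512.
  v14: re-runs because v10 -9->8; new result 3.
  v16: re-runs because v12 -729->512; v14 -14->3; new result 509.
  v17: re-runs because v14 -14->3; v1 -9->8; new result 3.
  v20: re-runs because v16 -715->509; v9 -9->8; new result 8.
  v24: re-runs because v12 -729->512; v20 -715->8; new result 512.
  v29: re-runs because v24 -715->512; v17 -14->3; new result 515.
  v32: re-runs because v29 -729->515; v29 -729->515; new result 1030.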